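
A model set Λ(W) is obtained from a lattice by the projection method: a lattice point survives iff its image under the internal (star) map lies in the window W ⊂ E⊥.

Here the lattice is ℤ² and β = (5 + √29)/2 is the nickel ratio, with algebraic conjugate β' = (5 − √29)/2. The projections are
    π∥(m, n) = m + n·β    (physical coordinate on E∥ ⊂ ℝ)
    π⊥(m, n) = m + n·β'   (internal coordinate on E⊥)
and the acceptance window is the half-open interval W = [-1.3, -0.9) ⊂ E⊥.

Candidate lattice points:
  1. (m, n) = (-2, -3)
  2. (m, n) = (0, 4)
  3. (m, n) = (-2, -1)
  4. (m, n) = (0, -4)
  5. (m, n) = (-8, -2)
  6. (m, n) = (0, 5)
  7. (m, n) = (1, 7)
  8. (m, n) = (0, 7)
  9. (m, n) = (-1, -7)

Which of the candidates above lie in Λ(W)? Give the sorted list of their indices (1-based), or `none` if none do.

6

Compute β' = (5−√29)/2 = -0.192582, so π⊥(m,n) = m -0.192582·n.
#1 (-2,-3): internal coord -2 + (-3)·β' = -1.422253; -1.422253 ∉ [-1.3, -0.9) → out
#2 (0,4): internal coord 0 + (4)·β' = -0.770330; -0.770330 ∉ [-1.3, -0.9) → out
#3 (-2,-1): internal coord -2 + (-1)·β' = -1.807418; -1.807418 ∉ [-1.3, -0.9) → out
#4 (0,-4): internal coord 0 + (-4)·β' = +0.770330; +0.770330 ∉ [-1.3, -0.9) → out
#5 (-8,-2): internal coord -8 + (-2)·β' = -7.614835; -7.614835 ∉ [-1.3, -0.9) → out
#6 (0,5): internal coord 0 + (5)·β' = -0.962912; -0.962912 ∈ [-1.3, -0.9) → IN Λ
#7 (1,7): internal coord 1 + (7)·β' = -0.348077; -0.348077 ∉ [-1.3, -0.9) → out
#8 (0,7): internal coord 0 + (7)·β' = -1.348077; -1.348077 ∉ [-1.3, -0.9) → out
#9 (-1,-7): internal coord -1 + (-7)·β' = +0.348077; +0.348077 ∉ [-1.3, -0.9) → out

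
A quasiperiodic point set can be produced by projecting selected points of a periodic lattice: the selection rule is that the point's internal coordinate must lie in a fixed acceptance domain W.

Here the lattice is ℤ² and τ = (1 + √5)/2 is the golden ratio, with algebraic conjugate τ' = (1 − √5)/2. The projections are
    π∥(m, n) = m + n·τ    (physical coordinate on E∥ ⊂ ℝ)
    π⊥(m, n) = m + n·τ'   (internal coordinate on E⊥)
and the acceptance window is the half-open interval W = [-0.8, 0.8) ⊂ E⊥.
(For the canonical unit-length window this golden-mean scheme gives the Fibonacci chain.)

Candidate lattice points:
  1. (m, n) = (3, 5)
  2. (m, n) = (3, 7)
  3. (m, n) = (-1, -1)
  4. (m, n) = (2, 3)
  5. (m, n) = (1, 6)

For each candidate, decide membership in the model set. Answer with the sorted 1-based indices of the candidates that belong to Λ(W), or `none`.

τ' = (1−√5)/2 ≈ -0.618034.
[1] lift (3,5): star map gives -0.090170; window check -0.8 ≤ -0.090170 < 0.8 is true → IN Λ
[2] lift (3,7): star map gives -1.326238; window check -0.8 ≤ -1.326238 < 0.8 is false → out
[3] lift (-1,-1): star map gives -0.381966; window check -0.8 ≤ -0.381966 < 0.8 is true → IN Λ
[4] lift (2,3): star map gives 0.145898; window check -0.8 ≤ 0.145898 < 0.8 is true → IN Λ
[5] lift (1,6): star map gives -2.708204; window check -0.8 ≤ -2.708204 < 0.8 is false → out

1, 3, 4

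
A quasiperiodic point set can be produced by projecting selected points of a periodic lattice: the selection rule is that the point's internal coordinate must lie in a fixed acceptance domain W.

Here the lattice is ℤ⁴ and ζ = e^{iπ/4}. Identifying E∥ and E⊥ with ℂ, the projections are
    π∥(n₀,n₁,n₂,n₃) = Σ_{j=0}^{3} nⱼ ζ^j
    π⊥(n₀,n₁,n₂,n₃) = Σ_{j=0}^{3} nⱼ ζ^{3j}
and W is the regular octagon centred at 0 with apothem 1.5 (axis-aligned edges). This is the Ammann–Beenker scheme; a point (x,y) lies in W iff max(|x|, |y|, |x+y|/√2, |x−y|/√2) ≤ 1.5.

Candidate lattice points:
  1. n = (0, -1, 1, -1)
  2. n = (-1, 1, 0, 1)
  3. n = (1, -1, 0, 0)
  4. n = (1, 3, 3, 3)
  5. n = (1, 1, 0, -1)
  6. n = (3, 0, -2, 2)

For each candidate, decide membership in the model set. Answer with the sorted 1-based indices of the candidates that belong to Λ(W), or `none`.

With ζ = e^{iπ/4} the internal vectors are ζ^0,ζ^3,ζ^6,ζ^9.
candidate 1: n = (0, -1, 1, -1) → π⊥ ≈ (+0.0000, -2.4142); max(|x|,|y|,|x±y|/√2) = 2.4142 > 1.5 ⇒ ∉ W
candidate 2: n = (-1, 1, 0, 1) → π⊥ ≈ (-1.0000, +1.4142); max(|x|,|y|,|x±y|/√2) = 1.7071 > 1.5 ⇒ ∉ W
candidate 3: n = (1, -1, 0, 0) → π⊥ ≈ (+1.7071, -0.7071); max(|x|,|y|,|x±y|/√2) = 1.7071 > 1.5 ⇒ ∉ W
candidate 4: n = (1, 3, 3, 3) → π⊥ ≈ (+1.0000, +1.2426); max(|x|,|y|,|x±y|/√2) = 1.5858 > 1.5 ⇒ ∉ W
candidate 5: n = (1, 1, 0, -1) → π⊥ ≈ (-0.4142, +0.0000); max(|x|,|y|,|x±y|/√2) = 0.4142 ≤ 1.5 ⇒ ∈ W
candidate 6: n = (3, 0, -2, 2) → π⊥ ≈ (+4.4142, +3.4142); max(|x|,|y|,|x±y|/√2) = 5.5355 > 1.5 ⇒ ∉ W

5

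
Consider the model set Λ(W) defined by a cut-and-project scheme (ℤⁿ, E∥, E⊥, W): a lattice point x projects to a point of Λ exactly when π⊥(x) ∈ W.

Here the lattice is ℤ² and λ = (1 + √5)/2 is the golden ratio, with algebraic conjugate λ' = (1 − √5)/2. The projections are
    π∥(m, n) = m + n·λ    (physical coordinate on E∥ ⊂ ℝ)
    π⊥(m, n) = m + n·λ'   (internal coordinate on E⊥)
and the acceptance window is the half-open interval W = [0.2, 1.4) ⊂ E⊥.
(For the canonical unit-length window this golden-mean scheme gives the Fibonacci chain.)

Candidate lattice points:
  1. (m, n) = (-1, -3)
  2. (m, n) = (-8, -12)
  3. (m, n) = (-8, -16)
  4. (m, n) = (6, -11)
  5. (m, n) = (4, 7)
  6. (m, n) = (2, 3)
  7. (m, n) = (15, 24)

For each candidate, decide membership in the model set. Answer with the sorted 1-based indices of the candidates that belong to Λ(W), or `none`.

1

Numerically λ ≈ 1.618034 and λ' = −1/λ ≈ -0.618034.
candidate 1: (m,n)=(-1,-3) → π∥ = -1-3·λ ≈ -5.854102, π⊥ = -1-3·λ' ≈ 0.854102 ∈ [0.2, 1.4) ⇒ IN Λ
candidate 2: (m,n)=(-8,-12) → π∥ = -8-12·λ ≈ -27.416408, π⊥ = -8-12·λ' ≈ -0.583592 ∉ [0.2, 1.4) ⇒ out
candidate 3: (m,n)=(-8,-16) → π∥ = -8-16·λ ≈ -33.888544, π⊥ = -8-16·λ' ≈ 1.888544 ∉ [0.2, 1.4) ⇒ out
candidate 4: (m,n)=(6,-11) → π∥ = 6-11·λ ≈ -11.798374, π⊥ = 6-11·λ' ≈ 12.798374 ∉ [0.2, 1.4) ⇒ out
candidate 5: (m,n)=(4,7) → π∥ = 4+7·λ ≈ 15.326238, π⊥ = 4+7·λ' ≈ -0.326238 ∉ [0.2, 1.4) ⇒ out
candidate 6: (m,n)=(2,3) → π∥ = 2+3·λ ≈ 6.854102, π⊥ = 2+3·λ' ≈ 0.145898 ∉ [0.2, 1.4) ⇒ out
candidate 7: (m,n)=(15,24) → π∥ = 15+24·λ ≈ 53.832816, π⊥ = 15+24·λ' ≈ 0.167184 ∉ [0.2, 1.4) ⇒ out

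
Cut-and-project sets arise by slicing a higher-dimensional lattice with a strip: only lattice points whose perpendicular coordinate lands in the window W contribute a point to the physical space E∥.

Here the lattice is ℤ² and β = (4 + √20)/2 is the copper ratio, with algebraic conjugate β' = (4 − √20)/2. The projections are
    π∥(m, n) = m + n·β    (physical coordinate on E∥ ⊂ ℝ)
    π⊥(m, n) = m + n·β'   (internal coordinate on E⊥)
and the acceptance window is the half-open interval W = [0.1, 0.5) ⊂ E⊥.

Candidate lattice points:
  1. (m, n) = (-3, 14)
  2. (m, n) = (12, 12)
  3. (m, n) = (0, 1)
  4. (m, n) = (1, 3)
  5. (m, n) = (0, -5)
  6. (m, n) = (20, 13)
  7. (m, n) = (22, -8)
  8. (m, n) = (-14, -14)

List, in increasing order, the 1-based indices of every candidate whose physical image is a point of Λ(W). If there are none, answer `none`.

β' = (4−√20)/2 ≈ -0.23607.
candidate 1: (m,n)=(-3,14) → π∥ = -3+14·β ≈ 56.30495, π⊥ = -3+14·β' ≈ -6.30495 ∉ [0.1, 0.5) ⇒ out
candidate 2: (m,n)=(12,12) → π∥ = 12+12·β ≈ 62.83282, π⊥ = 12+12·β' ≈ 9.16718 ∉ [0.1, 0.5) ⇒ out
candidate 3: (m,n)=(0,1) → π∥ = 0+1·β ≈ 4.23607, π⊥ = 0+1·β' ≈ -0.23607 ∉ [0.1, 0.5) ⇒ out
candidate 4: (m,n)=(1,3) → π∥ = 1+3·β ≈ 13.70820, π⊥ = 1+3·β' ≈ 0.29180 ∈ [0.1, 0.5) ⇒ IN Λ
candidate 5: (m,n)=(0,-5) → π∥ = 0-5·β ≈ -21.18034, π⊥ = 0-5·β' ≈ 1.18034 ∉ [0.1, 0.5) ⇒ out
candidate 6: (m,n)=(20,13) → π∥ = 20+13·β ≈ 75.06888, π⊥ = 20+13·β' ≈ 16.93112 ∉ [0.1, 0.5) ⇒ out
candidate 7: (m,n)=(22,-8) → π∥ = 22-8·β ≈ -11.88854, π⊥ = 22-8·β' ≈ 23.88854 ∉ [0.1, 0.5) ⇒ out
candidate 8: (m,n)=(-14,-14) → π∥ = -14-14·β ≈ -73.30495, π⊥ = -14-14·β' ≈ -10.69505 ∉ [0.1, 0.5) ⇒ out

4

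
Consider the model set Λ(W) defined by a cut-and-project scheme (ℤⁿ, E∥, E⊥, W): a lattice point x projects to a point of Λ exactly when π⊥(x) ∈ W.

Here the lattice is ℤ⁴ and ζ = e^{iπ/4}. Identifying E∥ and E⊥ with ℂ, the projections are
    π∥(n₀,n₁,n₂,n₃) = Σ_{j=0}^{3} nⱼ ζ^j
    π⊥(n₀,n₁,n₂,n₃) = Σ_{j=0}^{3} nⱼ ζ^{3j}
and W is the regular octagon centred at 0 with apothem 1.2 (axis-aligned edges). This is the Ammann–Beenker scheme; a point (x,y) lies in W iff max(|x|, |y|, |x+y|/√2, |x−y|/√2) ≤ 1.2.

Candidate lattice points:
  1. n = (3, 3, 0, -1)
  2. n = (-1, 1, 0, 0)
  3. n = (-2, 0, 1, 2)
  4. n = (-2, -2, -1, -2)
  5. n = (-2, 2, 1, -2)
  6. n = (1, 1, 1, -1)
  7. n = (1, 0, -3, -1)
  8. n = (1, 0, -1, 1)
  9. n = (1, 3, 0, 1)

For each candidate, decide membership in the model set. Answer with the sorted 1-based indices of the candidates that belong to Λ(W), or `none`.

π⊥(n) = n₀ + n₁ζ³ + n₂ζ⁶ + n₃ζ⁹ where ζ = e^{iπ/4}.
candidate 1: n = (3, 3, 0, -1) → π⊥ ≈ (+0.1716, +1.4142); max(|x|,|y|,|x±y|/√2) = 1.4142 > 1.2 ⇒ ∉ W
candidate 2: n = (-1, 1, 0, 0) → π⊥ ≈ (-1.7071, +0.7071); max(|x|,|y|,|x±y|/√2) = 1.7071 > 1.2 ⇒ ∉ W
candidate 3: n = (-2, 0, 1, 2) → π⊥ ≈ (-0.5858, +0.4142); max(|x|,|y|,|x±y|/√2) = 0.7071 ≤ 1.2 ⇒ ∈ W
candidate 4: n = (-2, -2, -1, -2) → π⊥ ≈ (-2.0000, -1.8284); max(|x|,|y|,|x±y|/√2) = 2.7071 > 1.2 ⇒ ∉ W
candidate 5: n = (-2, 2, 1, -2) → π⊥ ≈ (-4.8284, -1.0000); max(|x|,|y|,|x±y|/√2) = 4.8284 > 1.2 ⇒ ∉ W
candidate 6: n = (1, 1, 1, -1) → π⊥ ≈ (-0.4142, -1.0000); max(|x|,|y|,|x±y|/√2) = 1.0000 ≤ 1.2 ⇒ ∈ W
candidate 7: n = (1, 0, -3, -1) → π⊥ ≈ (+0.2929, +2.2929); max(|x|,|y|,|x±y|/√2) = 2.2929 > 1.2 ⇒ ∉ W
candidate 8: n = (1, 0, -1, 1) → π⊥ ≈ (+1.7071, +1.7071); max(|x|,|y|,|x±y|/√2) = 2.4142 > 1.2 ⇒ ∉ W
candidate 9: n = (1, 3, 0, 1) → π⊥ ≈ (-0.4142, +2.8284); max(|x|,|y|,|x±y|/√2) = 2.8284 > 1.2 ⇒ ∉ W

3, 6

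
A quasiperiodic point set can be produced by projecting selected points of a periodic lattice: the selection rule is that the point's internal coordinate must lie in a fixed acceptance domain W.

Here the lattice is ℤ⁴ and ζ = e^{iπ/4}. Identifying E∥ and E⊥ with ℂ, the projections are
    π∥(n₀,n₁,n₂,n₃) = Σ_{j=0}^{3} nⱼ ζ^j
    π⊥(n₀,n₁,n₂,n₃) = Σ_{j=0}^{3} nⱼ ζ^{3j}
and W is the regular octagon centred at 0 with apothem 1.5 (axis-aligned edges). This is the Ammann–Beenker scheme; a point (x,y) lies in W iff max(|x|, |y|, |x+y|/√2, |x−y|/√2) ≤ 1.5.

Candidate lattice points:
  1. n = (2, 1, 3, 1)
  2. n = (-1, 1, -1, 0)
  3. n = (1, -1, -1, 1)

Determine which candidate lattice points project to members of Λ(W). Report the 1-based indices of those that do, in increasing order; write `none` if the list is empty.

Internal map: ζ^{3j} for j=0..3 gives (1,0), (−√2/2,√2/2), (0,−1), (√2/2,√2/2).
#1 (2, 1, 3, 1): internal (2.000000, -1.585786); octagon support 2.535534 vs apothem 1.5 → ∉ W
#2 (-1, 1, -1, 0): internal (-1.707107, 1.707107); octagon support 2.414214 vs apothem 1.5 → ∉ W
#3 (1, -1, -1, 1): internal (2.414214, 1.000000); octagon support 2.414214 vs apothem 1.5 → ∉ W

none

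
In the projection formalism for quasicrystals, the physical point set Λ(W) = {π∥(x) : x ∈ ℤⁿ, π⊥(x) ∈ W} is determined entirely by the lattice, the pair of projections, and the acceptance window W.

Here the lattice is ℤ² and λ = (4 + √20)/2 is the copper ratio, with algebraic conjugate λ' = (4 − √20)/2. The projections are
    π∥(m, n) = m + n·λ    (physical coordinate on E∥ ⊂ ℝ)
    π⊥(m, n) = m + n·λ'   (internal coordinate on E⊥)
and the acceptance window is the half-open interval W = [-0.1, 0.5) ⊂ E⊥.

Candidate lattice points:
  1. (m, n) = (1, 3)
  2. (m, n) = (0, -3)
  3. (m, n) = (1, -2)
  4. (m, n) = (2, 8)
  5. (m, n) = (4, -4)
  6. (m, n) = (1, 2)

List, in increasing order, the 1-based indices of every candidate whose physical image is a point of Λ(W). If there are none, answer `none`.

1, 4

Compute λ' = (4−√20)/2 = -0.2361, so π⊥(m,n) = m -0.2361·n.
candidate 1: (m,n)=(1,3) → π∥ = 1+3·λ ≈ 13.7082, π⊥ = 1+3·λ' ≈ 0.2918 ∈ [-0.1, 0.5) ⇒ IN Λ
candidate 2: (m,n)=(0,-3) → π∥ = 0-3·λ ≈ -12.7082, π⊥ = 0-3·λ' ≈ 0.7082 ∉ [-0.1, 0.5) ⇒ out
candidate 3: (m,n)=(1,-2) → π∥ = 1-2·λ ≈ -7.4721, π⊥ = 1-2·λ' ≈ 1.4721 ∉ [-0.1, 0.5) ⇒ out
candidate 4: (m,n)=(2,8) → π∥ = 2+8·λ ≈ 35.8885, π⊥ = 2+8·λ' ≈ 0.1115 ∈ [-0.1, 0.5) ⇒ IN Λ
candidate 5: (m,n)=(4,-4) → π∥ = 4-4·λ ≈ -12.9443, π⊥ = 4-4·λ' ≈ 4.9443 ∉ [-0.1, 0.5) ⇒ out
candidate 6: (m,n)=(1,2) → π∥ = 1+2·λ ≈ 9.4721, π⊥ = 1+2·λ' ≈ 0.5279 ∉ [-0.1, 0.5) ⇒ out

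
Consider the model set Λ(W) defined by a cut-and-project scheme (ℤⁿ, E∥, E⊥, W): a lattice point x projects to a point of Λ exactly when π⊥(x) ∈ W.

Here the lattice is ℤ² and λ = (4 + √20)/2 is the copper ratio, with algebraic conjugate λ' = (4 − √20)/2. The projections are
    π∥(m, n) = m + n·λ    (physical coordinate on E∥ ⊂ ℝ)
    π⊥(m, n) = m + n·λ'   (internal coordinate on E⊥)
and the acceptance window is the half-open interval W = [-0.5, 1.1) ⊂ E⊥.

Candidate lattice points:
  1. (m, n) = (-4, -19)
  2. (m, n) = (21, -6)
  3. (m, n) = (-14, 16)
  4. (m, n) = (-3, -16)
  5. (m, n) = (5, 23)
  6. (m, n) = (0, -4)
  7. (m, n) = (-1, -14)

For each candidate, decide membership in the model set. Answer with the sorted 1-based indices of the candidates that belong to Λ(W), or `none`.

1, 4, 5, 6

Compute λ' = (4−√20)/2 = -0.236068, so π⊥(m,n) = m -0.236068·n.
#1 (-4,-19): internal coord -4 + (-19)·λ' = +0.485292; +0.485292 ∈ [-0.5, 1.1) → IN Λ
#2 (21,-6): internal coord 21 + (-6)·λ' = +22.416408; +22.416408 ∉ [-0.5, 1.1) → out
#3 (-14,16): internal coord -14 + (16)·λ' = -17.777088; -17.777088 ∉ [-0.5, 1.1) → out
#4 (-3,-16): internal coord -3 + (-16)·λ' = +0.777088; +0.777088 ∈ [-0.5, 1.1) → IN Λ
#5 (5,23): internal coord 5 + (23)·λ' = -0.429563; -0.429563 ∈ [-0.5, 1.1) → IN Λ
#6 (0,-4): internal coord 0 + (-4)·λ' = +0.944272; +0.944272 ∈ [-0.5, 1.1) → IN Λ
#7 (-1,-14): internal coord -1 + (-14)·λ' = +2.304952; +2.304952 ∉ [-0.5, 1.1) → out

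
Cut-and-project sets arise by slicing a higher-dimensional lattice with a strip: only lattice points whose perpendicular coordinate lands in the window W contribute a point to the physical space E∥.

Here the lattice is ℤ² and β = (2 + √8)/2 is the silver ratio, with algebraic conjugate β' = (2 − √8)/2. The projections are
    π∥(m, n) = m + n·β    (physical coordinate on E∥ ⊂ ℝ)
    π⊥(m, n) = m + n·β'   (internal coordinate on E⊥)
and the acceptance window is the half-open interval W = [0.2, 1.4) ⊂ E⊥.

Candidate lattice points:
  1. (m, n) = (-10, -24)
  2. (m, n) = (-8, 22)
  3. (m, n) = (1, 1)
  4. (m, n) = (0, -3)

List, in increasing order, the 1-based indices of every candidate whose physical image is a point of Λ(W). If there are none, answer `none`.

Compute β' = (2−√8)/2 = -0.4142, so π⊥(m,n) = m -0.4142·n.
[1] lift (-10,-24): star map gives -0.0589; window check 0.2 ≤ -0.0589 < 1.4 is false → out
[2] lift (-8,22): star map gives -17.1127; window check 0.2 ≤ -17.1127 < 1.4 is false → out
[3] lift (1,1): star map gives 0.5858; window check 0.2 ≤ 0.5858 < 1.4 is true → IN Λ
[4] lift (0,-3): star map gives 1.2426; window check 0.2 ≤ 1.2426 < 1.4 is true → IN Λ

3, 4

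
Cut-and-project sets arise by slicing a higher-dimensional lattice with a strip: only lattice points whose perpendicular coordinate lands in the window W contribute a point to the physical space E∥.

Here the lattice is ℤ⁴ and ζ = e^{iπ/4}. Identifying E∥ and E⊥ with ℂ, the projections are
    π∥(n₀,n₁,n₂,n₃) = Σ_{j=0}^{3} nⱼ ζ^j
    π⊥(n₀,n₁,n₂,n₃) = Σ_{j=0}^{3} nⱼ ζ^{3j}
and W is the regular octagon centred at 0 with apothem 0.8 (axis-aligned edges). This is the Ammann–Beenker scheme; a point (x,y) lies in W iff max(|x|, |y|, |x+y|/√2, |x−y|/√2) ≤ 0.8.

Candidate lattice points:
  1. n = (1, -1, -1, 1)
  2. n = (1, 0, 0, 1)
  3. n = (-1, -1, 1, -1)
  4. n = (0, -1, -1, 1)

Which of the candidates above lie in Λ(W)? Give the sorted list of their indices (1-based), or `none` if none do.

π⊥(n) = n₀ + n₁ζ³ + n₂ζ⁶ + n₃ζ⁹ where ζ = e^{iπ/4}.
#1 (1, -1, -1, 1): internal (2.414214, 1.000000); octagon support 2.414214 vs apothem 0.8 → ∉ W
#2 (1, 0, 0, 1): internal (1.707107, 0.707107); octagon support 1.707107 vs apothem 0.8 → ∉ W
#3 (-1, -1, 1, -1): internal (-1.000000, -2.414214); octagon support 2.414214 vs apothem 0.8 → ∉ W
#4 (0, -1, -1, 1): internal (1.414214, 1.000000); octagon support 1.707107 vs apothem 0.8 → ∉ W

none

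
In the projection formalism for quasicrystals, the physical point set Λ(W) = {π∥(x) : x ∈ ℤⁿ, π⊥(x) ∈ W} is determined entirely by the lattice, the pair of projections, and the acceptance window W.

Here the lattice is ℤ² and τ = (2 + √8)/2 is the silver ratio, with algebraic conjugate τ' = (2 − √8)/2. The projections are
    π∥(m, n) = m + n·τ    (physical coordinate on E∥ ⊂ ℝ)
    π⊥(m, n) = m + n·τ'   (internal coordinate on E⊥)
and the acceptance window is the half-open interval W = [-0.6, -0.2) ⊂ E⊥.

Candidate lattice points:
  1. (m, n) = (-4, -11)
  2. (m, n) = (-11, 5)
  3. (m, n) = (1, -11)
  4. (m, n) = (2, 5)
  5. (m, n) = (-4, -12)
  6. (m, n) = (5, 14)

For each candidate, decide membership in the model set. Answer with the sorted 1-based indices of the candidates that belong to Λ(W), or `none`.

Compute τ' = (2−√8)/2 = -0.414214, so π⊥(m,n) = m -0.414214·n.
candidate 1: (m,n)=(-4,-11) → π∥ = -4-11·τ ≈ -30.556349, π⊥ = -4-11·τ' ≈ 0.556349 ∉ [-0.6, -0.2) ⇒ out
candidate 2: (m,n)=(-11,5) → π∥ = -11+5·τ ≈ 1.071068, π⊥ = -11+5·τ' ≈ -13.071068 ∉ [-0.6, -0.2) ⇒ out
candidate 3: (m,n)=(1,-11) → π∥ = 1-11·τ ≈ -25.556349, π⊥ = 1-11·τ' ≈ 5.556349 ∉ [-0.6, -0.2) ⇒ out
candidate 4: (m,n)=(2,5) → π∥ = 2+5·τ ≈ 14.071068, π⊥ = 2+5·τ' ≈ -0.071068 ∉ [-0.6, -0.2) ⇒ out
candidate 5: (m,n)=(-4,-12) → π∥ = -4-12·τ ≈ -32.970563, π⊥ = -4-12·τ' ≈ 0.970563 ∉ [-0.6, -0.2) ⇒ out
candidate 6: (m,n)=(5,14) → π∥ = 5+14·τ ≈ 38.798990, π⊥ = 5+14·τ' ≈ -0.798990 ∉ [-0.6, -0.2) ⇒ out

none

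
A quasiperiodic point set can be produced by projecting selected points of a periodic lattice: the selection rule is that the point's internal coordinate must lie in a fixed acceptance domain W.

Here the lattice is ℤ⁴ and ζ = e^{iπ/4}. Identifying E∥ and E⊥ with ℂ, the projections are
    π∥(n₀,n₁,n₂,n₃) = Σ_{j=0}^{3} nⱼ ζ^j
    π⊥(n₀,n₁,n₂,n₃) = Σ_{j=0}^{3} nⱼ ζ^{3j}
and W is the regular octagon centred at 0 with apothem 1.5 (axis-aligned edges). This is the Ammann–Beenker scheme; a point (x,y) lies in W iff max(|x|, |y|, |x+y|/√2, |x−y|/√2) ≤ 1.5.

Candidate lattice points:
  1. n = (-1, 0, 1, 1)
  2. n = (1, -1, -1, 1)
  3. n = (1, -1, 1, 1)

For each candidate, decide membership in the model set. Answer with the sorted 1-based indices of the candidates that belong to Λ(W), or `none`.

1

Internal map: ζ^{3j} for j=0..3 gives (1,0), (−√2/2,√2/2), (0,−1), (√2/2,√2/2).
candidate 1: n = (-1, 0, 1, 1) → π⊥ ≈ (-0.29289, -0.29289); max(|x|,|y|,|x±y|/√2) = 0.41421 ≤ 1.5 ⇒ ∈ W
candidate 2: n = (1, -1, -1, 1) → π⊥ ≈ (+2.41421, +1.00000); max(|x|,|y|,|x±y|/√2) = 2.41421 > 1.5 ⇒ ∉ W
candidate 3: n = (1, -1, 1, 1) → π⊥ ≈ (+2.41421, -1.00000); max(|x|,|y|,|x±y|/√2) = 2.41421 > 1.5 ⇒ ∉ W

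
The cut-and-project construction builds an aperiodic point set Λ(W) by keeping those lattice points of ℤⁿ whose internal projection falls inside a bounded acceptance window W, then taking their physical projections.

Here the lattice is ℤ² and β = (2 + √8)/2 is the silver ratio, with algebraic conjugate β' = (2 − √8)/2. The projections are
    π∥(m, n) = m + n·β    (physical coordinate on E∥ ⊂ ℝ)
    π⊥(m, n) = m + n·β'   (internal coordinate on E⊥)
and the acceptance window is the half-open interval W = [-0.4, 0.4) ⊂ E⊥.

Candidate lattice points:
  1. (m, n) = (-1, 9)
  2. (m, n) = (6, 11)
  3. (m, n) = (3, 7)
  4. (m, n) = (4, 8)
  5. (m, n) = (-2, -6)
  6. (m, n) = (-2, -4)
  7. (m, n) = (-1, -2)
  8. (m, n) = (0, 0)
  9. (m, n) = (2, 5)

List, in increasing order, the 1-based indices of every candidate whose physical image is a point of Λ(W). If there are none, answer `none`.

Numerically β ≈ 2.414214 and β' = −1/β ≈ -0.414214.
[1] lift (-1,9): star map gives -4.727922; window check -0.4 ≤ -4.727922 < 0.4 is false → out
[2] lift (6,11): star map gives 1.443651; window check -0.4 ≤ 1.443651 < 0.4 is false → out
[3] lift (3,7): star map gives 0.100505; window check -0.4 ≤ 0.100505 < 0.4 is true → IN Λ
[4] lift (4,8): star map gives 0.686292; window check -0.4 ≤ 0.686292 < 0.4 is false → out
[5] lift (-2,-6): star map gives 0.485281; window check -0.4 ≤ 0.485281 < 0.4 is false → out
[6] lift (-2,-4): star map gives -0.343146; window check -0.4 ≤ -0.343146 < 0.4 is true → IN Λ
[7] lift (-1,-2): star map gives -0.171573; window check -0.4 ≤ -0.171573 < 0.4 is true → IN Λ
[8] lift (0,0): star map gives 0.000000; window check -0.4 ≤ 0.000000 < 0.4 is true → IN Λ
[9] lift (2,5): star map gives -0.071068; window check -0.4 ≤ -0.071068 < 0.4 is true → IN Λ

3, 6, 7, 8, 9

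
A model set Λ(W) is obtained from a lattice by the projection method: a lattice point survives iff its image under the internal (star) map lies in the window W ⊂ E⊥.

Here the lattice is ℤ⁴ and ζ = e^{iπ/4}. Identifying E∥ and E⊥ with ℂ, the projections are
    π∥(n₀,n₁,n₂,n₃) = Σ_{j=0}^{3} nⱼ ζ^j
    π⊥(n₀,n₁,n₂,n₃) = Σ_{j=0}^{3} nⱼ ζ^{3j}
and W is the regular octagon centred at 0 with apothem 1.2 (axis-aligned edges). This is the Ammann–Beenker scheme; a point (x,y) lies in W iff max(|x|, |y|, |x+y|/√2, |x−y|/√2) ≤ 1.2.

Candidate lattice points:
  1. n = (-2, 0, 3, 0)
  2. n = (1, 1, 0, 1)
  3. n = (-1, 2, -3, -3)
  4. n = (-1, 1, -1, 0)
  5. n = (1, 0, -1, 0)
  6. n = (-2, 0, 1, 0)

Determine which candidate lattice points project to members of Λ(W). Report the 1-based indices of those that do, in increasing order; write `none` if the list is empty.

Internal map: ζ^{3j} for j=0..3 gives (1,0), (−√2/2,√2/2), (0,−1), (√2/2,√2/2).
#1 (-2, 0, 3, 0): internal (-2.0000, -3.0000); octagon support 3.5355 vs apothem 1.2 → ∉ W
#2 (1, 1, 0, 1): internal (1.0000, 1.4142); octagon support 1.7071 vs apothem 1.2 → ∉ W
#3 (-1, 2, -3, -3): internal (-4.5355, 2.2929); octagon support 4.8284 vs apothem 1.2 → ∉ W
#4 (-1, 1, -1, 0): internal (-1.7071, 1.7071); octagon support 2.4142 vs apothem 1.2 → ∉ W
#5 (1, 0, -1, 0): internal (1.0000, 1.0000); octagon support 1.4142 vs apothem 1.2 → ∉ W
#6 (-2, 0, 1, 0): internal (-2.0000, -1.0000); octagon support 2.1213 vs apothem 1.2 → ∉ W

none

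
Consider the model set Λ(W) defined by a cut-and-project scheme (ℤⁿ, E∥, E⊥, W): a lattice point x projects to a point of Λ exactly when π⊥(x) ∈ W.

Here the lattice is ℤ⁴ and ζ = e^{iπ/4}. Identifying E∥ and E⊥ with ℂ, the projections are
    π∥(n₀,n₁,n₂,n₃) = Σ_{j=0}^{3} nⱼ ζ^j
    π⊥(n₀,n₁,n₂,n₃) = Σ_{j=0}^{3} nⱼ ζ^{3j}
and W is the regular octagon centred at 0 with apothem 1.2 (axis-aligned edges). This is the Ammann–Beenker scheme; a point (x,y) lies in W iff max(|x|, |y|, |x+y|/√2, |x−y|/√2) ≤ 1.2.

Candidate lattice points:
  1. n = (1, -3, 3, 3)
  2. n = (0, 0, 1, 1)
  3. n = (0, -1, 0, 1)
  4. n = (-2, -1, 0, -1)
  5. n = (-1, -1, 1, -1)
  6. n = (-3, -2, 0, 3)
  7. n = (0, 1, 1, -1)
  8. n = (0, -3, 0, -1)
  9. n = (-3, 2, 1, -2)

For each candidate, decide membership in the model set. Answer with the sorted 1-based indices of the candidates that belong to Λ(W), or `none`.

With ζ = e^{iπ/4} the internal vectors are ζ^0,ζ^3,ζ^6,ζ^9.
candidate 1: n = (1, -3, 3, 3) → π⊥ ≈ (+5.242641, -3.000000); max(|x|,|y|,|x±y|/√2) = 5.828427 > 1.2 ⇒ ∉ W
candidate 2: n = (0, 0, 1, 1) → π⊥ ≈ (+0.707107, -0.292893); max(|x|,|y|,|x±y|/√2) = 0.707107 ≤ 1.2 ⇒ ∈ W
candidate 3: n = (0, -1, 0, 1) → π⊥ ≈ (+1.414214, +0.000000); max(|x|,|y|,|x±y|/√2) = 1.414214 > 1.2 ⇒ ∉ W
candidate 4: n = (-2, -1, 0, -1) → π⊥ ≈ (-2.000000, -1.414214); max(|x|,|y|,|x±y|/√2) = 2.414214 > 1.2 ⇒ ∉ W
candidate 5: n = (-1, -1, 1, -1) → π⊥ ≈ (-1.000000, -2.414214); max(|x|,|y|,|x±y|/√2) = 2.414214 > 1.2 ⇒ ∉ W
candidate 6: n = (-3, -2, 0, 3) → π⊥ ≈ (+0.535534, +0.707107); max(|x|,|y|,|x±y|/√2) = 0.878680 ≤ 1.2 ⇒ ∈ W
candidate 7: n = (0, 1, 1, -1) → π⊥ ≈ (-1.414214, -1.000000); max(|x|,|y|,|x±y|/√2) = 1.707107 > 1.2 ⇒ ∉ W
candidate 8: n = (0, -3, 0, -1) → π⊥ ≈ (+1.414214, -2.828427); max(|x|,|y|,|x±y|/√2) = 3.000000 > 1.2 ⇒ ∉ W
candidate 9: n = (-3, 2, 1, -2) → π⊥ ≈ (-5.828427, -1.000000); max(|x|,|y|,|x±y|/√2) = 5.828427 > 1.2 ⇒ ∉ W

2, 6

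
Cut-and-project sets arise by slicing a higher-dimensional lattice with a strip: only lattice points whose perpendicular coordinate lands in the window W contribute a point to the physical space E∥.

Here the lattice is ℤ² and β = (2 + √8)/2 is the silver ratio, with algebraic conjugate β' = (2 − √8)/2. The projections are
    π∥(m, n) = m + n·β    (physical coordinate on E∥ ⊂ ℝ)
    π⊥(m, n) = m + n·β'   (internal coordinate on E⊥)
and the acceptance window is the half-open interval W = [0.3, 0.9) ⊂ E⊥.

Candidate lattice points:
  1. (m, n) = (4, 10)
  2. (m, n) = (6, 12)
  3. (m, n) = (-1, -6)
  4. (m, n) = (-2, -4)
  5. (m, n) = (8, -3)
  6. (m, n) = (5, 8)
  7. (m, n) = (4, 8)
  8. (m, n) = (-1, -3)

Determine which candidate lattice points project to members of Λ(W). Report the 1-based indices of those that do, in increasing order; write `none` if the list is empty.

β' = (2−√8)/2 ≈ -0.414214.
#1 (4,10): internal coord 4 + (10)·β' = -0.142136; -0.142136 ∉ [0.3, 0.9) → out
#2 (6,12): internal coord 6 + (12)·β' = +1.029437; +1.029437 ∉ [0.3, 0.9) → out
#3 (-1,-6): internal coord -1 + (-6)·β' = +1.485281; +1.485281 ∉ [0.3, 0.9) → out
#4 (-2,-4): internal coord -2 + (-4)·β' = -0.343146; -0.343146 ∉ [0.3, 0.9) → out
#5 (8,-3): internal coord 8 + (-3)·β' = +9.242641; +9.242641 ∉ [0.3, 0.9) → out
#6 (5,8): internal coord 5 + (8)·β' = +1.686292; +1.686292 ∉ [0.3, 0.9) → out
#7 (4,8): internal coord 4 + (8)·β' = +0.686292; +0.686292 ∈ [0.3, 0.9) → IN Λ
#8 (-1,-3): internal coord -1 + (-3)·β' = +0.242641; +0.242641 ∉ [0.3, 0.9) → out

7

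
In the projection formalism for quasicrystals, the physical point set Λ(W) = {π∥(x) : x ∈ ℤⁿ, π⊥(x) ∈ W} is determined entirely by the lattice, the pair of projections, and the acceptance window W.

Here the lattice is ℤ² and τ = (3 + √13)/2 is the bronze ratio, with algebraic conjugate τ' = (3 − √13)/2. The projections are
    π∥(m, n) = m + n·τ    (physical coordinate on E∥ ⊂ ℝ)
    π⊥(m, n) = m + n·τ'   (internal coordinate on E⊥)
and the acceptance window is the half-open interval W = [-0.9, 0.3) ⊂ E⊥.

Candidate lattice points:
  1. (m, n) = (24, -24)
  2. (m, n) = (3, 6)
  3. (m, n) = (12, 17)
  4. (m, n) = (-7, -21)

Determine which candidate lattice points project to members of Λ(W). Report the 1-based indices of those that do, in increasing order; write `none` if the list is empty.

Numerically τ ≈ 3.3028 and τ' = −1/τ ≈ -0.3028.
candidate 1: (m,n)=(24,-24) → π∥ = 24-24·τ ≈ -55.2666, π⊥ = 24-24·τ' ≈ 31.2666 ∉ [-0.9, 0.3) ⇒ out
candidate 2: (m,n)=(3,6) → π∥ = 3+6·τ ≈ 22.8167, π⊥ = 3+6·τ' ≈ 1.1833 ∉ [-0.9, 0.3) ⇒ out
candidate 3: (m,n)=(12,17) → π∥ = 12+17·τ ≈ 68.1472, π⊥ = 12+17·τ' ≈ 6.8528 ∉ [-0.9, 0.3) ⇒ out
candidate 4: (m,n)=(-7,-21) → π∥ = -7-21·τ ≈ -76.3583, π⊥ = -7-21·τ' ≈ -0.6417 ∈ [-0.9, 0.3) ⇒ IN Λ

4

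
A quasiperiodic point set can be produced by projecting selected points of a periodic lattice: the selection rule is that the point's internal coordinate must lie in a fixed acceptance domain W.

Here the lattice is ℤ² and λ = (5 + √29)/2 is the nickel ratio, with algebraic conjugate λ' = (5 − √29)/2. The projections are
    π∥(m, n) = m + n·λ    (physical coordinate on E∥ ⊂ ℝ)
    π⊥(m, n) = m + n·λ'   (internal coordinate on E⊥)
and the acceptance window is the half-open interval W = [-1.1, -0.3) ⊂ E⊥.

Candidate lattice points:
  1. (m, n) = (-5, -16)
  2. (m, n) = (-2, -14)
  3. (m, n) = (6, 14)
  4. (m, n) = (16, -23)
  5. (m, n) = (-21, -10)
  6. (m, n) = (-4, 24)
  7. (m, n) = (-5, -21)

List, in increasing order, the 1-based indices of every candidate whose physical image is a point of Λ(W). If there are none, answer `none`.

7

λ' = (5−√29)/2 ≈ -0.19258.
[1] lift (-5,-16): star map gives -1.91868; window check -1.1 ≤ -1.91868 < -0.3 is false → out
[2] lift (-2,-14): star map gives 0.69615; window check -1.1 ≤ 0.69615 < -0.3 is false → out
[3] lift (6,14): star map gives 3.30385; window check -1.1 ≤ 3.30385 < -0.3 is false → out
[4] lift (16,-23): star map gives 20.42940; window check -1.1 ≤ 20.42940 < -0.3 is false → out
[5] lift (-21,-10): star map gives -19.07418; window check -1.1 ≤ -19.07418 < -0.3 is false → out
[6] lift (-4,24): star map gives -8.62198; window check -1.1 ≤ -8.62198 < -0.3 is false → out
[7] lift (-5,-21): star map gives -0.95577; window check -1.1 ≤ -0.95577 < -0.3 is true → IN Λ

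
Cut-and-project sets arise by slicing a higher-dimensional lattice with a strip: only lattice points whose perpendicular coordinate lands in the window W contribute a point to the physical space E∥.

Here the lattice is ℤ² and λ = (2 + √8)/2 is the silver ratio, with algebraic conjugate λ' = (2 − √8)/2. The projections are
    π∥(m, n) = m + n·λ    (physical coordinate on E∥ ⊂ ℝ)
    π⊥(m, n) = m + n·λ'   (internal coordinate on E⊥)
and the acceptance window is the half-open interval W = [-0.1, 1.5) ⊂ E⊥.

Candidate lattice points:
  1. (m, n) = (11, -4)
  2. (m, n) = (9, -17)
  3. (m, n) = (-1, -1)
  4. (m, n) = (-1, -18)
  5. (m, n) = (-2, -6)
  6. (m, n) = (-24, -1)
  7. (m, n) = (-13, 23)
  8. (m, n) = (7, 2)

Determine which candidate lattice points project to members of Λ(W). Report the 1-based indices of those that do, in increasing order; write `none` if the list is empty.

Compute λ' = (2−√8)/2 = -0.4142, so π⊥(m,n) = m -0.4142·n.
candidate 1: (m,n)=(11,-4) → π∥ = 11-4·λ ≈ 1.3431, π⊥ = 11-4·λ' ≈ 12.6569 ∉ [-0.1, 1.5) ⇒ out
candidate 2: (m,n)=(9,-17) → π∥ = 9-17·λ ≈ -32.0416, π⊥ = 9-17·λ' ≈ 16.0416 ∉ [-0.1, 1.5) ⇒ out
candidate 3: (m,n)=(-1,-1) → π∥ = -1-1·λ ≈ -3.4142, π⊥ = -1-1·λ' ≈ -0.5858 ∉ [-0.1, 1.5) ⇒ out
candidate 4: (m,n)=(-1,-18) → π∥ = -1-18·λ ≈ -44.4558, π⊥ = -1-18·λ' ≈ 6.4558 ∉ [-0.1, 1.5) ⇒ out
candidate 5: (m,n)=(-2,-6) → π∥ = -2-6·λ ≈ -16.4853, π⊥ = -2-6·λ' ≈ 0.4853 ∈ [-0.1, 1.5) ⇒ IN Λ
candidate 6: (m,n)=(-24,-1) → π∥ = -24-1·λ ≈ -26.4142, π⊥ = -24-1·λ' ≈ -23.5858 ∉ [-0.1, 1.5) ⇒ out
candidate 7: (m,n)=(-13,23) → π∥ = -13+23·λ ≈ 42.5269, π⊥ = -13+23·λ' ≈ -22.5269 ∉ [-0.1, 1.5) ⇒ out
candidate 8: (m,n)=(7,2) → π∥ = 7+2·λ ≈ 11.8284, π⊥ = 7+2·λ' ≈ 6.1716 ∉ [-0.1, 1.5) ⇒ out

5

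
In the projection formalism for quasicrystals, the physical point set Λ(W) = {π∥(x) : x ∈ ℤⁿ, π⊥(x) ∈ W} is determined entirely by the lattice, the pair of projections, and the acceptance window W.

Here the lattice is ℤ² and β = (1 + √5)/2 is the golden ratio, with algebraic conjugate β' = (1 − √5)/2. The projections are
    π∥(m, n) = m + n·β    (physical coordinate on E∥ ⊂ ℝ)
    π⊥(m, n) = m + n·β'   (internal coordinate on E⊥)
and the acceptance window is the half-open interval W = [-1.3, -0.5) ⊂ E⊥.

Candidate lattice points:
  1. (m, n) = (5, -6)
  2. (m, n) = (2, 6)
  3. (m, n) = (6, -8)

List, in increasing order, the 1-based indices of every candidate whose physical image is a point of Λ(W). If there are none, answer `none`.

Compute β' = (1−√5)/2 = -0.61803, so π⊥(m,n) = m -0.61803·n.
candidate 1: (m,n)=(5,-6) → π∥ = 5-6·β ≈ -4.70820, π⊥ = 5-6·β' ≈ 8.70820 ∉ [-1.3, -0.5) ⇒ out
candidate 2: (m,n)=(2,6) → π∥ = 2+6·β ≈ 11.70820, π⊥ = 2+6·β' ≈ -1.70820 ∉ [-1.3, -0.5) ⇒ out
candidate 3: (m,n)=(6,-8) → π∥ = 6-8·β ≈ -6.94427, π⊥ = 6-8·β' ≈ 10.94427 ∉ [-1.3, -0.5) ⇒ out

none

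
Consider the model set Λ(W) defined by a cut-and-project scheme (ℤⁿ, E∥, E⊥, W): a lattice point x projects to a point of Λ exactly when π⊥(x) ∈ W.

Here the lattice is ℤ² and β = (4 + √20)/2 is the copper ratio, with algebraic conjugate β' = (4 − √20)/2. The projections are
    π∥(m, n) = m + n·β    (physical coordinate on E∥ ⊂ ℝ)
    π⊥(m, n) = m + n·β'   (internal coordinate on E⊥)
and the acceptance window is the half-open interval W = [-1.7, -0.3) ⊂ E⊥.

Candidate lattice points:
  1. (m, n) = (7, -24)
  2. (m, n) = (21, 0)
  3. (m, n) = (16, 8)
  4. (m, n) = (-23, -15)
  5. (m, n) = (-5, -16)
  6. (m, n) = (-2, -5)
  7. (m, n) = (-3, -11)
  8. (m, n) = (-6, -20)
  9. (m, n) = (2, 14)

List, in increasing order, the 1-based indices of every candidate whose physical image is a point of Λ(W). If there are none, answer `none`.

5, 6, 7, 8, 9

Compute β' = (4−√20)/2 = -0.2361, so π⊥(m,n) = m -0.2361·n.
[1] lift (7,-24): star map gives 12.6656; window check -1.7 ≤ 12.6656 < -0.3 is false → out
[2] lift (21,0): star map gives 21.0000; window check -1.7 ≤ 21.0000 < -0.3 is false → out
[3] lift (16,8): star map gives 14.1115; window check -1.7 ≤ 14.1115 < -0.3 is false → out
[4] lift (-23,-15): star map gives -19.4590; window check -1.7 ≤ -19.4590 < -0.3 is false → out
[5] lift (-5,-16): star map gives -1.2229; window check -1.7 ≤ -1.2229 < -0.3 is true → IN Λ
[6] lift (-2,-5): star map gives -0.8197; window check -1.7 ≤ -0.8197 < -0.3 is true → IN Λ
[7] lift (-3,-11): star map gives -0.4033; window check -1.7 ≤ -0.4033 < -0.3 is true → IN Λ
[8] lift (-6,-20): star map gives -1.2786; window check -1.7 ≤ -1.2786 < -0.3 is true → IN Λ
[9] lift (2,14): star map gives -1.3050; window check -1.7 ≤ -1.3050 < -0.3 is true → IN Λ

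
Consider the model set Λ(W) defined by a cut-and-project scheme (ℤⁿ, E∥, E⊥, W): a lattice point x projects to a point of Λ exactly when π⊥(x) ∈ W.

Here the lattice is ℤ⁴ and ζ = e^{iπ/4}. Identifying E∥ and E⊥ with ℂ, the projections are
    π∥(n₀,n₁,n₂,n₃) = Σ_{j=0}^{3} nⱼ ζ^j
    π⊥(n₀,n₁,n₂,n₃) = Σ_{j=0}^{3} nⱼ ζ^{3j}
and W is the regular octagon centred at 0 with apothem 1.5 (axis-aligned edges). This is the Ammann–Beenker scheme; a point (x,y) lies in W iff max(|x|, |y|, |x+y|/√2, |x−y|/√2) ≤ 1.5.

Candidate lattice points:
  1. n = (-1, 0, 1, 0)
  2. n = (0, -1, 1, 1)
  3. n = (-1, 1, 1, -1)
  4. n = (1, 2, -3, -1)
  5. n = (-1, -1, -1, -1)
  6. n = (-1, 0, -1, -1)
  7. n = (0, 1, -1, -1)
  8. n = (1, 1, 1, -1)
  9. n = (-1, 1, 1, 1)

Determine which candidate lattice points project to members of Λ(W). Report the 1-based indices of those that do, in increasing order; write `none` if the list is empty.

1, 5, 8, 9

With ζ = e^{iπ/4} the internal vectors are ζ^0,ζ^3,ζ^6,ζ^9.
#1 (-1, 0, 1, 0): internal (-1.000000, -1.000000); octagon support 1.414214 vs apothem 1.5 → ∈ W
#2 (0, -1, 1, 1): internal (1.414214, -1.000000); octagon support 1.707107 vs apothem 1.5 → ∉ W
#3 (-1, 1, 1, -1): internal (-2.414214, -1.000000); octagon support 2.414214 vs apothem 1.5 → ∉ W
#4 (1, 2, -3, -1): internal (-1.121320, 3.707107); octagon support 3.707107 vs apothem 1.5 → ∉ W
#5 (-1, -1, -1, -1): internal (-1.000000, -0.414214); octagon support 1.000000 vs apothem 1.5 → ∈ W
#6 (-1, 0, -1, -1): internal (-1.707107, 0.292893); octagon support 1.707107 vs apothem 1.5 → ∉ W
#7 (0, 1, -1, -1): internal (-1.414214, 1.000000); octagon support 1.707107 vs apothem 1.5 → ∉ W
#8 (1, 1, 1, -1): internal (-0.414214, -1.000000); octagon support 1.000000 vs apothem 1.5 → ∈ W
#9 (-1, 1, 1, 1): internal (-1.000000, 0.414214); octagon support 1.000000 vs apothem 1.5 → ∈ W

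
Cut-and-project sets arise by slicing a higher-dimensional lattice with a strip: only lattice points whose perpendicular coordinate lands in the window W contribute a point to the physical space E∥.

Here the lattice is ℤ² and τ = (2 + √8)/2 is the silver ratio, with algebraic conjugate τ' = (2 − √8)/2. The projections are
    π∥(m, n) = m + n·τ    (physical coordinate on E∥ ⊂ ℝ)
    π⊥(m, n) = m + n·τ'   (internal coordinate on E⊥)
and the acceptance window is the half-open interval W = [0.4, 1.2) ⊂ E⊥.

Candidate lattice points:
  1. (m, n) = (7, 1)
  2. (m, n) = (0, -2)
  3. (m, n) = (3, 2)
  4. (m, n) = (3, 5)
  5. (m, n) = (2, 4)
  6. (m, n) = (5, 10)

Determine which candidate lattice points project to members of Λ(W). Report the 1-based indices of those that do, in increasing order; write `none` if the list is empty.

Numerically τ ≈ 2.414214 and τ' = −1/τ ≈ -0.414214.
candidate 1: (m,n)=(7,1) → π∥ = 7+1·τ ≈ 9.414214, π⊥ = 7+1·τ' ≈ 6.585786 ∉ [0.4, 1.2) ⇒ out
candidate 2: (m,n)=(0,-2) → π∥ = 0-2·τ ≈ -4.828427, π⊥ = 0-2·τ' ≈ 0.828427 ∈ [0.4, 1.2) ⇒ IN Λ
candidate 3: (m,n)=(3,2) → π∥ = 3+2·τ ≈ 7.828427, π⊥ = 3+2·τ' ≈ 2.171573 ∉ [0.4, 1.2) ⇒ out
candidate 4: (m,n)=(3,5) → π∥ = 3+5·τ ≈ 15.071068, π⊥ = 3+5·τ' ≈ 0.928932 ∈ [0.4, 1.2) ⇒ IN Λ
candidate 5: (m,n)=(2,4) → π∥ = 2+4·τ ≈ 11.656854, π⊥ = 2+4·τ' ≈ 0.343146 ∉ [0.4, 1.2) ⇒ out
candidate 6: (m,n)=(5,10) → π∥ = 5+10·τ ≈ 29.142136, π⊥ = 5+10·τ' ≈ 0.857864 ∈ [0.4, 1.2) ⇒ IN Λ

2, 4, 6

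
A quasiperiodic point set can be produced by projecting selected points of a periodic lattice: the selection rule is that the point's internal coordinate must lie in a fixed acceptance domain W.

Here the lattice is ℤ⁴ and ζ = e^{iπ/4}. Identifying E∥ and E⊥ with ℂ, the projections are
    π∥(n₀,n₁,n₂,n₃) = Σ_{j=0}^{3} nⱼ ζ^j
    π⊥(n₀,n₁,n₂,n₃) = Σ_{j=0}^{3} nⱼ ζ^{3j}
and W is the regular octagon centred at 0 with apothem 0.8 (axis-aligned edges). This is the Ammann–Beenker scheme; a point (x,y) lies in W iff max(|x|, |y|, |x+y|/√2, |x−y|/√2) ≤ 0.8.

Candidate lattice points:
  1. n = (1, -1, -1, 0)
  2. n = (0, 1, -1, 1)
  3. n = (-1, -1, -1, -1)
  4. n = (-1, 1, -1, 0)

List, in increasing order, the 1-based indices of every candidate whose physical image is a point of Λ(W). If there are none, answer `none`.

π⊥(n) = n₀ + n₁ζ³ + n₂ζ⁶ + n₃ζ⁹ where ζ = e^{iπ/4}.
#1 (1, -1, -1, 0): internal (1.7071, 0.2929); octagon support 1.7071 vs apothem 0.8 → ∉ W
#2 (0, 1, -1, 1): internal (0.0000, 2.4142); octagon support 2.4142 vs apothem 0.8 → ∉ W
#3 (-1, -1, -1, -1): internal (-1.0000, -0.4142); octagon support 1.0000 vs apothem 0.8 → ∉ W
#4 (-1, 1, -1, 0): internal (-1.7071, 1.7071); octagon support 2.4142 vs apothem 0.8 → ∉ W

none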